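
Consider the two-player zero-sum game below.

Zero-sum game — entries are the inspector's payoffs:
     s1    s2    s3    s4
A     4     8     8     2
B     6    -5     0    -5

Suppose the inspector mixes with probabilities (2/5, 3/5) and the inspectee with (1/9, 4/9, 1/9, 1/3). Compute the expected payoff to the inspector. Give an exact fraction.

Against (1/9, 4/9, 1/9, 1/3), each row's expected payoff is A: 50/9; B: -29/9.
Taking the (2/5, 3/5)-weighted average: (2/5)·(50/9) + (3/5)·(-29/9) = 13/45.

13/45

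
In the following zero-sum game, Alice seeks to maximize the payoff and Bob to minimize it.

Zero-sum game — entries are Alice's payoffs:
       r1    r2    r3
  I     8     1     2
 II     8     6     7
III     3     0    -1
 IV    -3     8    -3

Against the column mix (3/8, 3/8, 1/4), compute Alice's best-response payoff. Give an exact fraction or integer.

7

I: (8)·(3/8) + (1)·(3/8) + (2)·(1/4) = 31/8.
II: (8)·(3/8) + (6)·(3/8) + (7)·(1/4) = 7.
III: (3)·(3/8) + (0)·(3/8) + (-1)·(1/4) = 7/8.
IV: (-3)·(3/8) + (8)·(3/8) + (-3)·(1/4) = 9/8.
The best pure response is II with expected payoff 7.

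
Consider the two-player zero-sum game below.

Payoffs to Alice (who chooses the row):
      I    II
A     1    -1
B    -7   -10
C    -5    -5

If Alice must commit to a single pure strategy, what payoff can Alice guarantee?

The worst-case payoff for each row is A: -1, B: -10, C: -5.
The best of these is -1.

-1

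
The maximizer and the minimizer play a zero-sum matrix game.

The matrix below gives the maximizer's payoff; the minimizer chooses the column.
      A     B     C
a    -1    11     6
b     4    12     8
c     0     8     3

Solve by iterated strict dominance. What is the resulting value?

Column B is strictly dominated by A for the minimizer (-1<11, 4<12, 0<8); eliminate B.
Row a is strictly dominated by row b (4>-1, 8>6); eliminate a.
Column C is strictly dominated by A for the minimizer (4<8, 0<3); eliminate C.
Row c is strictly dominated by row b (4>0); eliminate c.
Only (b, A) remains, with payoff 4.

4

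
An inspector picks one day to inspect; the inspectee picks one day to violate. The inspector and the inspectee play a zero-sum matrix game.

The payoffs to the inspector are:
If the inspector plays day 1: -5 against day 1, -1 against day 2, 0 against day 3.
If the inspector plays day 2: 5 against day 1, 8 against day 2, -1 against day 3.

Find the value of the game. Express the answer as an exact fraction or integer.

-5/11

Column day 2 is strictly dominated by day 1 for the inspectee (it gives the inspector more in every row).
The remaining 2×2 game on (day 1, day 2) × (day 1, day 3) has no saddle point. Let the inspector play day 1 with probability p; indifference gives −5p + 5(1−p) = −(1−p), so p = 6/11.
Similarly the inspectee's optimal q on day 1 is 1/11, and the value is -5·(1/11) + (0)·(10/11) = -5/11.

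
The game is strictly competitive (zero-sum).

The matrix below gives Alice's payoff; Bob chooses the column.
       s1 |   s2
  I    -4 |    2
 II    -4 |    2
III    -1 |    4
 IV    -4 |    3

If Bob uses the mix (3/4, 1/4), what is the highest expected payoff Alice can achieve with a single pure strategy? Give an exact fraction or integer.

1/4

I: (-4)·(3/4) + (2)·(1/4) = -5/2.
II: (-4)·(3/4) + (2)·(1/4) = -5/2.
III: (-1)·(3/4) + (4)·(1/4) = 1/4.
IV: (-4)·(3/4) + (3)·(1/4) = -9/4.
The best pure response is III with expected payoff 1/4.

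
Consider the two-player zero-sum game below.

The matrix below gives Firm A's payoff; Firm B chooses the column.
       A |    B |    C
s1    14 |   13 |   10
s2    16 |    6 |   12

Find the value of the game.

32/3

Column A is strictly dominated by C for Firm B (it gives Firm A more in every row).
The remaining 2×2 game on (s1, s2) × (B, C) has no saddle point. Let Firm A play s1 with probability p; indifference gives 13p + 6(1−p) = 10p + 12(1−p), so p = 2/3.
Similarly Firm B's optimal q on B is 2/9, and the value is 13·(2/9) + (10)·(7/9) = 32/3.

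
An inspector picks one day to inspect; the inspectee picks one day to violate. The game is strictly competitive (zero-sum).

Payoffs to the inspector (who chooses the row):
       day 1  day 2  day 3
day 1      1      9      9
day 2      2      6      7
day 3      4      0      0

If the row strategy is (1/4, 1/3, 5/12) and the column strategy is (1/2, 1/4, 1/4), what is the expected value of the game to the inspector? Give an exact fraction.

7/2

Against (1/2, 1/4, 1/4), each row's expected payoff is day 1: 5; day 2: 17/4; day 3: 2.
Taking the (1/4, 1/3, 5/12)-weighted average: (1/4)·(5) + (1/3)·(17/4) + (5/12)·(2) = 7/2.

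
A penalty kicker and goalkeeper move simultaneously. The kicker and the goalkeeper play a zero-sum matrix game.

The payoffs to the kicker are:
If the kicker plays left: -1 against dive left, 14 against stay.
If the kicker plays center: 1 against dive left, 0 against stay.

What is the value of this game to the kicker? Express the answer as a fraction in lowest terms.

7/8

Row minima are -1 and 0, so the kicker's maximin is 0; column maxima are 1 and 14, so the goalkeeper's minimax is 1. These differ, so the equilibrium is in mixed strategies.
Let the kicker play left with probability p. The goalkeeper is indifferent when −p + (1−p) = 14p, giving p = 1/16.
Let the goalkeeper play dive left with probability q. The kicker is indifferent when −q + 14(1−q) = q, giving q = 7/8.
The value is -1·(7/8) + (14)·(1/8) = 7/8.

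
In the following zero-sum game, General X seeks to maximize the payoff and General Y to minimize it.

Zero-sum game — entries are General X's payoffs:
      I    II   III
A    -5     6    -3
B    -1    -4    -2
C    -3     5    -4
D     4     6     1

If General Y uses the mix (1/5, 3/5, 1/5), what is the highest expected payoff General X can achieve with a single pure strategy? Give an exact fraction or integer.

23/5

A: (-5)·(1/5) + (6)·(3/5) + (-3)·(1/5) = 2.
B: (-1)·(1/5) + (-4)·(3/5) + (-2)·(1/5) = -3.
C: (-3)·(1/5) + (5)·(3/5) + (-4)·(1/5) = 8/5.
D: (4)·(1/5) + (6)·(3/5) + (1)·(1/5) = 23/5.
The best pure response is D with expected payoff 23/5.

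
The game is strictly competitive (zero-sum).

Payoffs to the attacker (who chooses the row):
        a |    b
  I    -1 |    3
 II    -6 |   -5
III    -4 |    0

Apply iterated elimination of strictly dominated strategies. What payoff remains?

Column b is strictly dominated by a for the defender (-1<3, -6<-5, -4<0); eliminate b.
Row III is strictly dominated by row I (-1>-4); eliminate III.
Row II is strictly dominated by row I (-1>-6); eliminate II.
Only (I, a) remains, with payoff -1.

-1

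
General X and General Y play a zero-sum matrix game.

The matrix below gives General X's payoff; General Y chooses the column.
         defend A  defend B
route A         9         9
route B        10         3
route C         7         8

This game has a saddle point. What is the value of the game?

Row minima: 9, 3, 7 → General X's maximin is 9.
Column maxima: 10, 9 → General Y's minimax is 9.
They coincide at (route A, defend B), so the value is 9.

9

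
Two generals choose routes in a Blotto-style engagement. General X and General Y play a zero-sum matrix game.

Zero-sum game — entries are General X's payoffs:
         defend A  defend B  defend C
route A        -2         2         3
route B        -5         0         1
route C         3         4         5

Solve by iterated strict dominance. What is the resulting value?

Row route B is strictly dominated by row route A (-2>-5, 2>0, 3>1); eliminate route B.
Row route A is strictly dominated by row route C (3>-2, 4>2, 5>3); eliminate route A.
Column defend C is strictly dominated by defend A for General Y (3<5); eliminate defend C.
Column defend B is strictly dominated by defend A for General Y (3<4); eliminate defend B.
Only (route C, defend A) remains, with payoff 3.

3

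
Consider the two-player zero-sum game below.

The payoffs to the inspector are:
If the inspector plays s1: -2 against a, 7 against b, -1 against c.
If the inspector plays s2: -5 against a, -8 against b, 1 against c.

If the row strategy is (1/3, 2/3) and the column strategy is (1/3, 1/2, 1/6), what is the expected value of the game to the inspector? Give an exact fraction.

-25/9

Against (1/3, 1/2, 1/6), each row's expected payoff is s1: 8/3; s2: -11/2.
Taking the (1/3, 2/3)-weighted average: (1/3)·(8/3) + (2/3)·(-11/2) = -25/9.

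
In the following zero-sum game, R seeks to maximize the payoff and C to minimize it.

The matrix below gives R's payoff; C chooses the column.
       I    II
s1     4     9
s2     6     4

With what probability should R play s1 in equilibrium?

Row minima are 4 and 4, so R's maximin is 4; column maxima are 6 and 9, so C's minimax is 6. These differ, so the equilibrium is in mixed strategies.
Let R play s1 with probability p. C is indifferent when 4p + 6(1−p) = 9p + 4(1−p), giving p = 2/7.

2/7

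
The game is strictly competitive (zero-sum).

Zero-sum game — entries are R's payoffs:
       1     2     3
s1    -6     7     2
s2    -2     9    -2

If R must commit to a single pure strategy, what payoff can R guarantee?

-2

The worst-case payoff for each row is s1: -6, s2: -2.
The best of these is -2.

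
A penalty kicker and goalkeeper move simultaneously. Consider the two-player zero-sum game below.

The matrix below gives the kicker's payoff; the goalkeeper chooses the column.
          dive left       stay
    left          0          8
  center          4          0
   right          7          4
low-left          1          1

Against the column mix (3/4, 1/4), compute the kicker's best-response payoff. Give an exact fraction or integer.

left: (0)·(3/4) + (8)·(1/4) = 2.
center: (4)·(3/4) + (0)·(1/4) = 3.
right: (7)·(3/4) + (4)·(1/4) = 25/4.
low-left: (1)·(3/4) + (1)·(1/4) = 1.
The best pure response is right with expected payoff 25/4.

25/4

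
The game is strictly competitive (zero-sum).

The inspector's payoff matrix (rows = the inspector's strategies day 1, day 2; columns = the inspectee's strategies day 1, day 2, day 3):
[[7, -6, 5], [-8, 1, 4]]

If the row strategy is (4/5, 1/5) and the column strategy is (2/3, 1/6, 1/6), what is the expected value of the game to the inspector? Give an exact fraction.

Against (2/3, 1/6, 1/6), each row's expected payoff is day 1: 9/2; day 2: -9/2.
Taking the (4/5, 1/5)-weighted average: (4/5)·(9/2) + (1/5)·(-9/2) = 27/10.

27/10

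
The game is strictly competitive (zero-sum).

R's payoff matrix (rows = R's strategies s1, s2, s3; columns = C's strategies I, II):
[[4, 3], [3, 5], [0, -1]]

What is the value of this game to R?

Row s3 is strictly dominated by row s2, so R never plays it.
The remaining 2×2 game on (s1, s2) × (I, II) has no saddle point. Let R play s1 with probability p; indifference gives 4p + 3(1−p) = 3p + 5(1−p), so p = 2/3.
Similarly C's optimal q on I is 2/3, and the value is 4·(2/3) + (3)·(1/3) = 11/3.

11/3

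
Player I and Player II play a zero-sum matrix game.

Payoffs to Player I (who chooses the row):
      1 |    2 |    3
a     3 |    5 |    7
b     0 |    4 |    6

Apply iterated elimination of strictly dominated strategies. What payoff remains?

3

Column 2 is strictly dominated by 1 for Player II (3<5, 0<4); eliminate 2.
Row b is strictly dominated by row a (3>0, 7>6); eliminate b.
Column 3 is strictly dominated by 1 for Player II (3<7); eliminate 3.
Only (a, 1) remains, with payoff 3.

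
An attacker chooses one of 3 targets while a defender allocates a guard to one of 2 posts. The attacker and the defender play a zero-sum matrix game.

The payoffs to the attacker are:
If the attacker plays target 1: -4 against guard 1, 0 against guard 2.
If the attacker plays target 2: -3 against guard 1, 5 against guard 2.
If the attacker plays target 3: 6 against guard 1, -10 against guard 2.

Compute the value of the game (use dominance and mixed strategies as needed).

0

Row target 1 is strictly dominated by row target 2, so the attacker never plays it.
The remaining 2×2 game on (target 2, target 3) × (guard 1, guard 2) has no saddle point. Let the attacker play target 2 with probability p; indifference gives −3p + 6(1−p) = 5p − 10(1−p), so p = 2/3.
Similarly the defender's optimal q on guard 1 is 5/8, and the value is -3·(5/8) + (5)·(3/8) = 0.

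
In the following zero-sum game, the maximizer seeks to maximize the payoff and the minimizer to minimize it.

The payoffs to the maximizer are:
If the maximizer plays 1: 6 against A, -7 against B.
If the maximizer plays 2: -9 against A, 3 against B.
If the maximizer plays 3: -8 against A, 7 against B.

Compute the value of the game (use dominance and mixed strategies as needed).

-1/2

Row 2 is strictly dominated by row 3, so the maximizer never plays it.
The remaining 2×2 game on (1, 3) × (A, B) has no saddle point. Let the maximizer play 1 with probability p; indifference gives 6p − 8(1−p) = −7p + 7(1−p), so p = 15/28.
Similarly the minimizer's optimal q on A is 1/2, and the value is 6·(1/2) + (-7)·(1/2) = -1/2.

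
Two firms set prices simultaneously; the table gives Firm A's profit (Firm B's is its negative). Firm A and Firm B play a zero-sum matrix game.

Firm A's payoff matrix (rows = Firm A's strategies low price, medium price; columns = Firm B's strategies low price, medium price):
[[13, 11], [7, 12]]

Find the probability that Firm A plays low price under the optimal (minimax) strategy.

5/7

Row minima are 11 and 7, so Firm A's maximin is 11; column maxima are 13 and 12, so Firm B's minimax is 12. These differ, so the equilibrium is in mixed strategies.
Let Firm A play low price with probability p. Firm B is indifferent when 13p + 7(1−p) = 11p + 12(1−p), giving p = 5/7.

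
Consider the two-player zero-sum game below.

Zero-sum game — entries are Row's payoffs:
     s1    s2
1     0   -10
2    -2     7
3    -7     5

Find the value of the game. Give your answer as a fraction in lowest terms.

-20/19

Row 3 is strictly dominated by row 2, so Row never plays it.
The remaining 2×2 game on (1, 2) × (s1, s2) has no saddle point. Let Row play 1 with probability p; indifference gives −2(1−p) = −10p + 7(1−p), so p = 9/19.
Similarly Column's optimal q on s1 is 17/19, and the value is 0·(17/19) + (-10)·(2/19) = -20/19.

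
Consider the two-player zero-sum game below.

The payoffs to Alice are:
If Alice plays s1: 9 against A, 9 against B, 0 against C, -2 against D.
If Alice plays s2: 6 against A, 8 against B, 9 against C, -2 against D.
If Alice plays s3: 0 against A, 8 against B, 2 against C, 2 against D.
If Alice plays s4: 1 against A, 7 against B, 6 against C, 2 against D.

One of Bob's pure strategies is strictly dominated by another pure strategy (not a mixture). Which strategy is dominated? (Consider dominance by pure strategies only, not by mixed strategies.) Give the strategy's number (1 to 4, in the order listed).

2

Bob prefers columns that give Alice less. Compare B with D: -2 < 9, -2 < 8, 2 < 8, 2 < 7.
So D strictly dominates B for Bob; B is strictly dominated.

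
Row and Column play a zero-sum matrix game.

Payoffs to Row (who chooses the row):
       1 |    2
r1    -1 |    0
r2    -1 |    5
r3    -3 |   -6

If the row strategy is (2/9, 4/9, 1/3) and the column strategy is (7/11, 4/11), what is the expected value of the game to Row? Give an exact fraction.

Against (7/11, 4/11), each row's expected payoff is r1: -7/11; r2: 13/11; r3: -45/11.
Taking the (2/9, 4/9, 1/3)-weighted average: (2/9)·(-7/11) + (4/9)·(13/11) + (1/3)·(-45/11) = -97/99.

-97/99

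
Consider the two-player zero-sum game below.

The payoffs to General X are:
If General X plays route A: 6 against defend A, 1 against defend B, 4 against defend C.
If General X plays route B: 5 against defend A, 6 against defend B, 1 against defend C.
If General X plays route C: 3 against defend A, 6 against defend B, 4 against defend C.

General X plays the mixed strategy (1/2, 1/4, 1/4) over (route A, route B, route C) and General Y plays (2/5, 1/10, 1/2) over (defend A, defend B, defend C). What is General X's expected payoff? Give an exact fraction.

Against (2/5, 1/10, 1/2), each row's expected payoff is route A: 9/2; route B: 31/10; route C: 19/5.
Taking the (1/2, 1/4, 1/4)-weighted average: (1/2)·(9/2) + (1/4)·(31/10) + (1/4)·(19/5) = 159/40.

159/40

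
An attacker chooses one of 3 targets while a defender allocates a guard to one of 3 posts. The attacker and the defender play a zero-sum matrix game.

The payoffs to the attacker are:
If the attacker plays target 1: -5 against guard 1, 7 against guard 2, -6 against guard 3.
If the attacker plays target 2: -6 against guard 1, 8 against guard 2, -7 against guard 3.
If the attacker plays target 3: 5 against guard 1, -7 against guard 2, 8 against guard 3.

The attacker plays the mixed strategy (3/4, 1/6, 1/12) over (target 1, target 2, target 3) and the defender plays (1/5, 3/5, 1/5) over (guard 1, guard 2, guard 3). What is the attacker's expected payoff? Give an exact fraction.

Against (1/5, 3/5, 1/5), each row's expected payoff is target 1: 2; target 2: 11/5; target 3: -8/5.
Taking the (3/4, 1/6, 1/12)-weighted average: (3/4)·(2) + (1/6)·(11/5) + (1/12)·(-8/5) = 26/15.

26/15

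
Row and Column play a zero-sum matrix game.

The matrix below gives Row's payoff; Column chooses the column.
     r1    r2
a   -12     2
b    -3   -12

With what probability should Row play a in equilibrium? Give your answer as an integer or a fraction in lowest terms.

9/23

Row minima are -12 and -12, so Row's maximin is -12; column maxima are -3 and 2, so Column's minimax is -3. These differ, so the equilibrium is in mixed strategies.
Let Row play a with probability p. Column is indifferent when −12p − 3(1−p) = 2p − 12(1−p), giving p = 9/23.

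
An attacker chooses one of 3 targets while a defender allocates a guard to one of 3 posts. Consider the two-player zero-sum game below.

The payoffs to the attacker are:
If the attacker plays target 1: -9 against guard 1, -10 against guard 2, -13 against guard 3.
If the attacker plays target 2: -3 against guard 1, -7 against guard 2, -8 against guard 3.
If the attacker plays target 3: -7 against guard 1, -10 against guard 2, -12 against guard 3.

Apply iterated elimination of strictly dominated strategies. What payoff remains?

Row target 1 is strictly dominated by row target 2 (-3>-9, -7>-10, -8>-13); eliminate target 1.
Column guard 1 is strictly dominated by guard 2 for the defender (-7<-3, -10<-7); eliminate guard 1.
Column guard 2 is strictly dominated by guard 3 for the defender (-8<-7, -12<-10); eliminate guard 2.
Row target 3 is strictly dominated by row target 2 (-8>-12); eliminate target 3.
Only (target 2, guard 3) remains, with payoff -8.

-8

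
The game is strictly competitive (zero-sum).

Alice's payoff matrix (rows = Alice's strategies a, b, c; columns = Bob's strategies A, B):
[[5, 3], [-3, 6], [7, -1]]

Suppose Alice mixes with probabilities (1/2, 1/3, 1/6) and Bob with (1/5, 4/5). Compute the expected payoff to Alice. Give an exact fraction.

16/5

Against (1/5, 4/5), each row's expected payoff is a: 17/5; b: 21/5; c: 3/5.
Taking the (1/2, 1/3, 1/6)-weighted average: (1/2)·(17/5) + (1/3)·(21/5) + (1/6)·(3/5) = 16/5.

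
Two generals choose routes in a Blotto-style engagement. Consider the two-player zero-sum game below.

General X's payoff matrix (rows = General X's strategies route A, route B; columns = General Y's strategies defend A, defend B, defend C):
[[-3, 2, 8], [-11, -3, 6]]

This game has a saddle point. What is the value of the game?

-3

Row minima: -3, -11 → General X's maximin is -3.
Column maxima: -3, 2, 8 → General Y's minimax is -3.
They coincide at (route A, defend A), so the value is -3.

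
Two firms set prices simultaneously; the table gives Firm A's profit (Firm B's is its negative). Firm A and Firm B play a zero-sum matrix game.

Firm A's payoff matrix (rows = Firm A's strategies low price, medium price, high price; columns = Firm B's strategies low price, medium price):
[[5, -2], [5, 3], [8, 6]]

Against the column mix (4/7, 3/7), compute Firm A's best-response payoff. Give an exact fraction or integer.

low price: (5)·(4/7) + (-2)·(3/7) = 2.
medium price: (5)·(4/7) + (3)·(3/7) = 29/7.
high price: (8)·(4/7) + (6)·(3/7) = 50/7.
The best pure response is high price with expected payoff 50/7.

50/7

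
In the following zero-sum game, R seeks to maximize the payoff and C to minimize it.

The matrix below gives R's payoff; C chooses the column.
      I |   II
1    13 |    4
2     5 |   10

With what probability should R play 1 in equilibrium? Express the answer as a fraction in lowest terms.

Row minima are 4 and 5, so R's maximin is 5; column maxima are 13 and 10, so C's minimax is 10. These differ, so the equilibrium is in mixed strategies.
Let R play 1 with probability p. C is indifferent when 13p + 5(1−p) = 4p + 10(1−p), giving p = 5/14.

5/14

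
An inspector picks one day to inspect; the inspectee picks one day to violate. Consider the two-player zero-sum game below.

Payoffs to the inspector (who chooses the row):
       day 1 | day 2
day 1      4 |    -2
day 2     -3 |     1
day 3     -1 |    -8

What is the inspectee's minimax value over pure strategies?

1

The worst case (largest entry) in each column is day 1: 4, day 2: 1.
The best (smallest) of these is 1.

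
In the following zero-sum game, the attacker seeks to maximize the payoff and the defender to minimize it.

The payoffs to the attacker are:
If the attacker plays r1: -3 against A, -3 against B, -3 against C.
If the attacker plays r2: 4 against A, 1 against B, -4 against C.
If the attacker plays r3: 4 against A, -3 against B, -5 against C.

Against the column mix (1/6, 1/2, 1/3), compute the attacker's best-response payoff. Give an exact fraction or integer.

-1/6

r1: (-3)·(1/6) + (-3)·(1/2) + (-3)·(1/3) = -3.
r2: (4)·(1/6) + (1)·(1/2) + (-4)·(1/3) = -1/6.
r3: (4)·(1/6) + (-3)·(1/2) + (-5)·(1/3) = -5/2.
The best pure response is r2 with expected payoff -1/6.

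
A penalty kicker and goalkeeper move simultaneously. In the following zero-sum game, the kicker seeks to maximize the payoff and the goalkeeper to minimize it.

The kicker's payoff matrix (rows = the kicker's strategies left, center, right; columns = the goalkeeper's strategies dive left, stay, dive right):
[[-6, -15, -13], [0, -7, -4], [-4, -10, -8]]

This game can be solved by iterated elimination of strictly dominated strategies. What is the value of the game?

Row left is strictly dominated by row center (0>-6, -7>-15, -4>-13); eliminate left.
Row right is strictly dominated by row center (0>-4, -7>-10, -4>-8); eliminate right.
Column dive left is strictly dominated by stay for the goalkeeper (-7<0); eliminate dive left.
Column dive right is strictly dominated by stay for the goalkeeper (-7<-4); eliminate dive right.
Only (center, stay) remains, with payoff -7.

-7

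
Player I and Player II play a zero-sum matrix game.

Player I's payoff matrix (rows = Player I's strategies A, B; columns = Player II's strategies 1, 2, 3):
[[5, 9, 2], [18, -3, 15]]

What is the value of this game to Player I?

Column 1 is strictly dominated by 3 for Player II (it gives Player I more in every row).
The remaining 2×2 game on (A, B) × (2, 3) has no saddle point. Let Player I play A with probability p; indifference gives 9p − 3(1−p) = 2p + 15(1−p), so p = 18/25.
Similarly Player II's optimal q on 2 is 13/25, and the value is 9·(13/25) + (2)·(12/25) = 141/25.

141/25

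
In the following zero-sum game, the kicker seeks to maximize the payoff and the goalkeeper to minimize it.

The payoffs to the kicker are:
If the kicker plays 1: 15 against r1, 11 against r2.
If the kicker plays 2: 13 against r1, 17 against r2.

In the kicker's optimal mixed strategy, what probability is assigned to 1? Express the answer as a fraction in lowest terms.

1/2

Row minima are 11 and 13, so the kicker's maximin is 13; column maxima are 15 and 17, so the goalkeeper's minimax is 15. These differ, so the equilibrium is in mixed strategies.
Let the kicker play 1 with probability p. The goalkeeper is indifferent when 15p + 13(1−p) = 11p + 17(1−p), giving p = 1/2.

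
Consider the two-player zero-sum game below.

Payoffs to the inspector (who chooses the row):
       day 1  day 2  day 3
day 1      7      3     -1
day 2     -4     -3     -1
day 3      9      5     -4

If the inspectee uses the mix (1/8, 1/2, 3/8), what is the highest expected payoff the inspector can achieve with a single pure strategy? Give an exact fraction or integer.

day 1: (7)·(1/8) + (3)·(1/2) + (-1)·(3/8) = 2.
day 2: (-4)·(1/8) + (-3)·(1/2) + (-1)·(3/8) = -19/8.
day 3: (9)·(1/8) + (5)·(1/2) + (-4)·(3/8) = 17/8.
The best pure response is day 3 with expected payoff 17/8.

17/8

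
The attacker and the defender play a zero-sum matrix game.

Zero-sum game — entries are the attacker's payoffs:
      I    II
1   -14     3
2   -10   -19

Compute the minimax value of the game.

-148/13

Row minima are -14 and -19, so the attacker's maximin is -14; column maxima are -10 and 3, so the defender's minimax is -10. These differ, so the equilibrium is in mixed strategies.
Let the attacker play 1 with probability p. The defender is indifferent when −14p − 10(1−p) = 3p − 19(1−p), giving p = 9/26.
Let the defender play I with probability q. The attacker is indifferent when −14q + 3(1−q) = −10q − 19(1−q), giving q = 11/13.
The value is -14·(11/13) + (3)·(2/13) = -148/13.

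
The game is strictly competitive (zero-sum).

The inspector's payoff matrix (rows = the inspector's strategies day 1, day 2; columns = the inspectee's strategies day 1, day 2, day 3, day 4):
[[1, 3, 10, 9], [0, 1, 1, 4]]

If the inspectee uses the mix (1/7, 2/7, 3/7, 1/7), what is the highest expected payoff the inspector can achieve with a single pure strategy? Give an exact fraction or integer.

46/7

day 1: (1)·(1/7) + (3)·(2/7) + (10)·(3/7) + (9)·(1/7) = 46/7.
day 2: (0)·(1/7) + (1)·(2/7) + (1)·(3/7) + (4)·(1/7) = 9/7.
The best pure response is day 1 with expected payoff 46/7.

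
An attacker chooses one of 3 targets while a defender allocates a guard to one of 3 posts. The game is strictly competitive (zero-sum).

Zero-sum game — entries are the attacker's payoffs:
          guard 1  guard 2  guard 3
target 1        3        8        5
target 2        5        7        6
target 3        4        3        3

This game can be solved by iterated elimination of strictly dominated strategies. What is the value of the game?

Row target 3 is strictly dominated by row target 2 (5>4, 7>3, 6>3); eliminate target 3.
Column guard 2 is strictly dominated by guard 1 for the defender (3<8, 5<7); eliminate guard 2.
Row target 1 is strictly dominated by row target 2 (5>3, 6>5); eliminate target 1.
Column guard 3 is strictly dominated by guard 1 for the defender (5<6); eliminate guard 3.
Only (target 2, guard 1) remains, with payoff 5.

5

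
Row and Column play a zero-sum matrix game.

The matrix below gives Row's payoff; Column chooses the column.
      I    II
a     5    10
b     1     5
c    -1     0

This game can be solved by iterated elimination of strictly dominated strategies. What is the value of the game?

5

Column II is strictly dominated by I for Column (5<10, 1<5, -1<0); eliminate II.
Row b is strictly dominated by row a (5>1); eliminate b.
Row c is strictly dominated by row a (5>-1); eliminate c.
Only (a, I) remains, with payoff 5.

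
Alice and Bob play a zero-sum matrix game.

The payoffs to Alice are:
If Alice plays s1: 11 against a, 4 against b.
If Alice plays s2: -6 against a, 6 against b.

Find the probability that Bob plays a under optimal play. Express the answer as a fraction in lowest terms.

Row minima are 4 and -6, so Alice's maximin is 4; column maxima are 11 and 6, so Bob's minimax is 6. These differ, so the equilibrium is in mixed strategies.
Let Bob play a with probability q. Alice is indifferent when 11q + 4(1−q) = −6q + 6(1−q), giving q = 2/19.

2/19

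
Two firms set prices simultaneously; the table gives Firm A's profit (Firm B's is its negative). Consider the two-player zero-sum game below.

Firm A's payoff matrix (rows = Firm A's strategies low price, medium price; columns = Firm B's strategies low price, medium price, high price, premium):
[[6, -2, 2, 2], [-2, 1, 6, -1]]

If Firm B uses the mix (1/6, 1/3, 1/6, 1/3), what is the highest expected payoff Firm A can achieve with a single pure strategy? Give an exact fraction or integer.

4/3

low price: (6)·(1/6) + (-2)·(1/3) + (2)·(1/6) + (2)·(1/3) = 4/3.
medium price: (-2)·(1/6) + (1)·(1/3) + (6)·(1/6) + (-1)·(1/3) = 2/3.
The best pure response is low price with expected payoff 4/3.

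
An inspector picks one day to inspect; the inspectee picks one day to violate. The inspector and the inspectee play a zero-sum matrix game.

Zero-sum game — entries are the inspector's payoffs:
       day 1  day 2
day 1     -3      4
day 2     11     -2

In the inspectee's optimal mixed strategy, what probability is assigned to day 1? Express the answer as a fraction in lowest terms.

3/10

Row minima are -3 and -2, so the inspector's maximin is -2; column maxima are 11 and 4, so the inspectee's minimax is 4. These differ, so the equilibrium is in mixed strategies.
Let the inspectee play day 1 with probability q. The inspector is indifferent when −3q + 4(1−q) = 11q − 2(1−q), giving q = 3/10.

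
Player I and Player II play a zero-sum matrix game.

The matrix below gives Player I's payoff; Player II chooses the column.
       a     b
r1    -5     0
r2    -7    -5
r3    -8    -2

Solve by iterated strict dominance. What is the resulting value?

Column b is strictly dominated by a for Player II (-5<0, -7<-5, -8<-2); eliminate b.
Row r3 is strictly dominated by row r1 (-5>-8); eliminate r3.
Row r2 is strictly dominated by row r1 (-5>-7); eliminate r2.
Only (r1, a) remains, with payoff -5.

-5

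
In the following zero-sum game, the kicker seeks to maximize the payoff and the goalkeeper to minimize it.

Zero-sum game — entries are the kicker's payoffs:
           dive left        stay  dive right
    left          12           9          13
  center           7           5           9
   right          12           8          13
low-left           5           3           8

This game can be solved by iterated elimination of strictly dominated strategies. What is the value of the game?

Row center is strictly dominated by row left (12>7, 9>5, 13>9); eliminate center.
Row low-left is strictly dominated by row left (12>5, 9>3, 13>8); eliminate low-left.
Column dive right is strictly dominated by dive left for the goalkeeper (12<13, 12<13); eliminate dive right.
Column dive left is strictly dominated by stay for the goalkeeper (9<12, 8<12); eliminate dive left.
Row right is strictly dominated by row left (9>8); eliminate right.
Only (left, stay) remains, with payoff 9.

9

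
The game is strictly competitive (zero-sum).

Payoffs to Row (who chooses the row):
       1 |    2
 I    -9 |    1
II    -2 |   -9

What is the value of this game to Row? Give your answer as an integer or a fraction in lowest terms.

-83/17

Row minima are -9 and -9, so Row's maximin is -9; column maxima are -2 and 1, so Column's minimax is -2. These differ, so the equilibrium is in mixed strategies.
Let Row play I with probability p. Column is indifferent when −9p − 2(1−p) = p − 9(1−p), giving p = 7/17.
Let Column play 1 with probability q. Row is indifferent when −9q + (1−q) = −2q − 9(1−q), giving q = 10/17.
The value is -9·(10/17) + (1)·(7/17) = -83/17.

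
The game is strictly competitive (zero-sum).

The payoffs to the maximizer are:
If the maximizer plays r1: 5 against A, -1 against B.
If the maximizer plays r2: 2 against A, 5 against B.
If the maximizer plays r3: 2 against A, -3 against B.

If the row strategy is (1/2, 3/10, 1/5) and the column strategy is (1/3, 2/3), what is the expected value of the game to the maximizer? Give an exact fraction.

Against (1/3, 2/3), each row's expected payoff is r1: 1; r2: 4; r3: -4/3.
Taking the (1/2, 3/10, 1/5)-weighted average: (1/2)·(1) + (3/10)·(4) + (1/5)·(-4/3) = 43/30.

43/30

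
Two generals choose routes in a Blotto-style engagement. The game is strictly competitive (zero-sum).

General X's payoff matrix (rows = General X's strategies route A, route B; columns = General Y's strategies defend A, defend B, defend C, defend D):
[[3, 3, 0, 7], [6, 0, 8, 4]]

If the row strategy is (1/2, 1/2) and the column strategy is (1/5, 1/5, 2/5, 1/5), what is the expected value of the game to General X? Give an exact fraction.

Against (1/5, 1/5, 2/5, 1/5), each row's expected payoff is route A: 13/5; route B: 26/5.
Taking the (1/2, 1/2)-weighted average: (1/2)·(13/5) + (1/2)·(26/5) = 39/10.

39/10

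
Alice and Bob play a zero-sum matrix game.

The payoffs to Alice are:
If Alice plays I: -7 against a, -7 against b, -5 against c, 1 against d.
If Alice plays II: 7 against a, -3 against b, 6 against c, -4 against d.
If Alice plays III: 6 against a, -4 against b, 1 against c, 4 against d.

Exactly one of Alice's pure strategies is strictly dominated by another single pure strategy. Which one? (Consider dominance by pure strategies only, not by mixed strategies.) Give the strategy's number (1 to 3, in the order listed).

1

Compare I with III: 6 > -7, -4 > -7, 1 > -5, 4 > 1.
So III strictly dominates I for Alice; I is strictly dominated.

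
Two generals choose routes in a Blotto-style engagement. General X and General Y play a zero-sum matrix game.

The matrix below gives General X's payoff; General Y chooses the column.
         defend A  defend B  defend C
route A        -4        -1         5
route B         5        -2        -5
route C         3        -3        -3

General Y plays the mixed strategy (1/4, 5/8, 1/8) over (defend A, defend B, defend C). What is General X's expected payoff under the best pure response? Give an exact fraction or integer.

-5/8

route A: (-4)·(1/4) + (-1)·(5/8) + (5)·(1/8) = -1.
route B: (5)·(1/4) + (-2)·(5/8) + (-5)·(1/8) = -5/8.
route C: (3)·(1/4) + (-3)·(5/8) + (-3)·(1/8) = -3/2.
The best pure response is route B with expected payoff -5/8.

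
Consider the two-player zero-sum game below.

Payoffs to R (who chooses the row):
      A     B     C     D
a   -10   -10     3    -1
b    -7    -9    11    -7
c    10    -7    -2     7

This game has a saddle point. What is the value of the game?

-7

Row minima: -10, -9, -7 → R's maximin is -7.
Column maxima: 10, -7, 11, 7 → C's minimax is -7.
They coincide at (c, B), so the value is -7.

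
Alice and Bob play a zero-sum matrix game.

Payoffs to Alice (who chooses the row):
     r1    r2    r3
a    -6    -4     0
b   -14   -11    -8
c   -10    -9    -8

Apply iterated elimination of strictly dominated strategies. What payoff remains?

-6

Column r2 is strictly dominated by r1 for Bob (-6<-4, -14<-11, -10<-9); eliminate r2.
Row c is strictly dominated by row a (-6>-10, 0>-8); eliminate c.
Column r3 is strictly dominated by r1 for Bob (-6<0, -14<-8); eliminate r3.
Row b is strictly dominated by row a (-6>-14); eliminate b.
Only (a, r1) remains, with payoff -6.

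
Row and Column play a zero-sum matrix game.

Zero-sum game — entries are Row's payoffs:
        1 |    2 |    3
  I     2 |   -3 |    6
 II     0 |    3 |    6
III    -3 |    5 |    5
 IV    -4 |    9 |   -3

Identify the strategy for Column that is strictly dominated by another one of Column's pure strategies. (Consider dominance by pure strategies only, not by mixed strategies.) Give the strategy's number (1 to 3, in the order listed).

3

Column prefers columns that give Row less. Compare 3 with 1: 2 < 6, 0 < 6, -3 < 5, -4 < -3.
So 1 strictly dominates 3 for Column; 3 is strictly dominated.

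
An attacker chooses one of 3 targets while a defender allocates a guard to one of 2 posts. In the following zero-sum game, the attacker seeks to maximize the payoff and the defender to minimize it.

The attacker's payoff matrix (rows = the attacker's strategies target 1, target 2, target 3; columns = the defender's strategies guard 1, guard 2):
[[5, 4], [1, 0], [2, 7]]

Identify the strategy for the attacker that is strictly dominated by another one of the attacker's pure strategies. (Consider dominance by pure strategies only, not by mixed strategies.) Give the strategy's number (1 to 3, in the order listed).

2

Compare target 2 with target 1: 5 > 1, 4 > 0.
So target 1 strictly dominates target 2 for the attacker; target 2 is strictly dominated.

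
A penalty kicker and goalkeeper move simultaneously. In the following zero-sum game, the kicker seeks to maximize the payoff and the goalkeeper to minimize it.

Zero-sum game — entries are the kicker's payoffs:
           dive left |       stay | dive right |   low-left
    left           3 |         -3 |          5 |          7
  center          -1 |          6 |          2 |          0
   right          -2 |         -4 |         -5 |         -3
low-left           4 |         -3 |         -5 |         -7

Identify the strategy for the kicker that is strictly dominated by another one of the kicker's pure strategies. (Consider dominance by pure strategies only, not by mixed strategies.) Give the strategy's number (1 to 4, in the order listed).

3

Compare right with left: 3 > -2, -3 > -4, 5 > -5, 7 > -3.
So left strictly dominates right for the kicker; right is strictly dominated.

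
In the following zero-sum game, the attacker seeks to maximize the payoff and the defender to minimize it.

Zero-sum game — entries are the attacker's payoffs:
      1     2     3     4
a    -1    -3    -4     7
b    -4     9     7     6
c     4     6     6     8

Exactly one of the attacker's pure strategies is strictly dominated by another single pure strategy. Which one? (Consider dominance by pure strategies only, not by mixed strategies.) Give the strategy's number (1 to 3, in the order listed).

Compare a with c: 4 > -1, 6 > -3, 6 > -4, 8 > 7.
So c strictly dominates a for the attacker; a is strictly dominated.

1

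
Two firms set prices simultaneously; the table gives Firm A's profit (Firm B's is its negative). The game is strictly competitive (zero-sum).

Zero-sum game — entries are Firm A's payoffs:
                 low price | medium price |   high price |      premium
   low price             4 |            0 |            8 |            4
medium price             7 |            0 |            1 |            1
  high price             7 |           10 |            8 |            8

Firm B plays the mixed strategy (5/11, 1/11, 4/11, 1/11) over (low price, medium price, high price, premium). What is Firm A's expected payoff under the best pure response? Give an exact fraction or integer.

low price: (4)·(5/11) + (0)·(1/11) + (8)·(4/11) + (4)·(1/11) = 56/11.
medium price: (7)·(5/11) + (0)·(1/11) + (1)·(4/11) + (1)·(1/11) = 40/11.
high price: (7)·(5/11) + (10)·(1/11) + (8)·(4/11) + (8)·(1/11) = 85/11.
The best pure response is high price with expected payoff 85/11.

85/11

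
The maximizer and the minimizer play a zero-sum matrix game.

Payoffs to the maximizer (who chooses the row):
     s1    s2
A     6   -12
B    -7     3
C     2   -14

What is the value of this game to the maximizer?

-33/14

Row C is strictly dominated by row A, so the maximizer never plays it.
The remaining 2×2 game on (A, B) × (s1, s2) has no saddle point. Let the maximizer play A with probability p; indifference gives 6p − 7(1−p) = −12p + 3(1−p), so p = 5/14.
Similarly the minimizer's optimal q on s1 is 15/28, and the value is 6·(15/28) + (-12)·(13/28) = -33/14.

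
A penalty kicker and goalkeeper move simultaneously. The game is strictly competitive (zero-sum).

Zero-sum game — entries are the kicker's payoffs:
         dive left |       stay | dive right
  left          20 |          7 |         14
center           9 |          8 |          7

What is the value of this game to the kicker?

Column dive left is strictly dominated by dive right for the goalkeeper (it gives the kicker more in every row).
The remaining 2×2 game on (left, center) × (stay, dive right) has no saddle point. Let the kicker play left with probability p; indifference gives 7p + 8(1−p) = 14p + 7(1−p), so p = 1/8.
Similarly the goalkeeper's optimal q on stay is 7/8, and the value is 7·(7/8) + (14)·(1/8) = 63/8.

63/8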